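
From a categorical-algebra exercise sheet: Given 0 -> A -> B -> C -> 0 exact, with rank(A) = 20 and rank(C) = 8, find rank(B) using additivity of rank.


For a short exact sequence 0 -> A -> B -> C -> 0,
rank is additive: rank(B) = rank(A) + rank(C).
rank(B) = 20 + 8 = 28

28


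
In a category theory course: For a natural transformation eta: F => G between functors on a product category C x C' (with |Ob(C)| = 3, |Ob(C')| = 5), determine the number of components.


A natural transformation eta: F => G assigns one component morphism per
object of the domain category.
The domain is the product category C x C', so
|Ob(C x C')| = |Ob(C)| * |Ob(C')| = 3 * 5 = 15.
Therefore eta has 15 component morphisms.

15


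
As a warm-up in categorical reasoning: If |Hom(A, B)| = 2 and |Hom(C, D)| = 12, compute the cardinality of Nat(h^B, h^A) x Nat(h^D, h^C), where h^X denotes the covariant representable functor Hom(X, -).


By the Yoneda lemma, Nat(h^B, h^A) is isomorphic to Hom(A, B),
so |Nat(h^B, h^A)| = |Hom(A, B)| and |Nat(h^D, h^C)| = |Hom(C, D)|.
|Hom(A, B)| = 2, |Hom(C, D)| = 12.
|Nat(h^B, h^A) x Nat(h^D, h^C)| = 2 * 12 = 24

24


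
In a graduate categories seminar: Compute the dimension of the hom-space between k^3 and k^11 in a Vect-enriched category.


In Vect-enriched categories, Hom(k^n, k^m) is the space of m x n matrices.
dim(Hom(k^3, k^11)) = 11 * 3 = 33

33


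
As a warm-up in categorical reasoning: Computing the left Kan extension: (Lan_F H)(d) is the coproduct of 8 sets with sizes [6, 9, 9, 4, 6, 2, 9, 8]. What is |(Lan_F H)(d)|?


Pointwise, the left Kan extension (Lan_F H)(d) is the colimit, indexed
by the comma category (F downarrow d), of H composed with the
projection (F downarrow d) -> C. Here that colimit is given
as a coproduct (disjoint union) of sets, so its cardinality is the
sum of the sizes of the summands.
Coproduct of sets with sizes: 6 + 9 + 9 + 4 + 6 + 2 + 9 + 8
= 53

53


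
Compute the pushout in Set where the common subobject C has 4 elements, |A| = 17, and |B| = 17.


The pushout A +_C B identifies the images of C in A and B.
|A +_C B| = |A| + |B| - |C| (for injections).
= 17 + 17 - 4 = 30

30


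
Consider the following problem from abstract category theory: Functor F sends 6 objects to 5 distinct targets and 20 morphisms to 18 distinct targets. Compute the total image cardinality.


The image of F consists of distinct objects and distinct morphisms.
|Im(F)| on objects = 5
|Im(F)| on morphisms = 18
Total image cardinality = 5 + 18 = 23

23


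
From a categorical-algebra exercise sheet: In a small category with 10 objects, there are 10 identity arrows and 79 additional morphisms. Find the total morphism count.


Each object has an identity morphism, giving 10 identities.
Adding the 79 non-identity morphisms:
Total = 10 + 79 = 89

89


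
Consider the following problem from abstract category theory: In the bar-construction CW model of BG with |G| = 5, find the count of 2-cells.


In the bar-construction CW model of BG, the n-cells are indexed by
n-tuples [g_1|...|g_n] of non-identity elements of G (degenerate
simplices with some g_i = e do not contribute cells), so there are
(|G| - 1)^n n-cells.
For dim = 2 with |G| = 5:
cells = (5 - 1)^2 = 4^2 = 16

16


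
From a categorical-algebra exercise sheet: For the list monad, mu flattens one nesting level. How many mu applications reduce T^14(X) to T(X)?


Each application of mu: T^2 -> T removes one layer of nesting.
Starting at depth 14 (i.e., T^14(X)), we need to reach T(X).
Number of mu applications = 14 - 1 = 13

13


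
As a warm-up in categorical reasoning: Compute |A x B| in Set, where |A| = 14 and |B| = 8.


In Set, the product A x B is the Cartesian product.
By the universal property, |A x B| = |A| * |B|.
|A x B| = 14 * 8 = 112

112


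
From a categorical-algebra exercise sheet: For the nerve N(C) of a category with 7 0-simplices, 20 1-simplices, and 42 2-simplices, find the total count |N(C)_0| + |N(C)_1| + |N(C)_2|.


The 2-skeleton of the nerve N(C) consists of simplices in dimensions 0, 1, 2:
  |N(C)_0| = 7 (objects)
  |N(C)_1| = 20 (morphisms)
  |N(C)_2| = 42 (composable pairs)
Total = 7 + 20 + 42 = 69

69


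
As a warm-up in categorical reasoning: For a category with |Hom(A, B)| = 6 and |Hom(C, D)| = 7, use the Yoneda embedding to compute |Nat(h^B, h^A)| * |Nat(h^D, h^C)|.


By the Yoneda lemma, Nat(h^B, h^A) is isomorphic to Hom(A, B),
so |Nat(h^B, h^A)| = |Hom(A, B)| and |Nat(h^D, h^C)| = |Hom(C, D)|.
|Hom(A, B)| = 6, |Hom(C, D)| = 7.
|Nat(h^B, h^A) x Nat(h^D, h^C)| = 6 * 7 = 42

42


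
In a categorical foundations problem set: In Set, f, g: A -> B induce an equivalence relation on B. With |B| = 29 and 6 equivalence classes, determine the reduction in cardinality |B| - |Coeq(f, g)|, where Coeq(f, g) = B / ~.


The coequalizer Coeq(f, g) = B / ~ has one element per equivalence class.
|B| = 29, |Coeq(f, g)| = 6.
|B| - |Coeq(f, g)| = 29 - 6 = 23.

23


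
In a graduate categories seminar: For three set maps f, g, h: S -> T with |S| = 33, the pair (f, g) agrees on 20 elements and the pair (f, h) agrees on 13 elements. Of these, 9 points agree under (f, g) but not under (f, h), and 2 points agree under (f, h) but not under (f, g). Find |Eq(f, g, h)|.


Eq(f, g, h) is the triple-agreement set: points in S where all three
maps take the same value. Using inclusion-exclusion on the pairwise data:
Pair (f, g) agrees on 20 points; pair (f, h) on 13 points.
Points agreeing under (f, g) but not (f, h) = 9; under (f, h) but not (f, g) = 2.
Triple-agreement = agreement-in-(f, g) minus points that agree under (f, g) but not (f, h):
|Eq(f, g, h)| = 20 - 9 = 11
(cross-check via (f, h): 13 - 2 = 11.)

11


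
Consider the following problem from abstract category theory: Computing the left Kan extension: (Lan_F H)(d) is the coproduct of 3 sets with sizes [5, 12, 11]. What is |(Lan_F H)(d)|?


Pointwise, the left Kan extension (Lan_F H)(d) is the colimit, indexed
by the comma category (F downarrow d), of H composed with the
projection (F downarrow d) -> C. Here that colimit is given
as a coproduct (disjoint union) of sets, so its cardinality is the
sum of the sizes of the summands.
Coproduct of sets with sizes: 5 + 12 + 11
= 28

28


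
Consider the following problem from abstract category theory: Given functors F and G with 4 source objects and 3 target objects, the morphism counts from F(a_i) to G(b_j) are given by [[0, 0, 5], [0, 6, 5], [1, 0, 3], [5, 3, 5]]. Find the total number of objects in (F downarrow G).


Objects of (F downarrow G) are triples (a, b, h: F(a)->G(b)).
The count equals the sum of all entries in the hom-matrix.
sum(row 0) = 5
sum(row 1) = 11
sum(row 2) = 4
sum(row 3) = 13
Grand total = 33

33


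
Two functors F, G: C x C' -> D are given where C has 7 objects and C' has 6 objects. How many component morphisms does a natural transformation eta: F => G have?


A natural transformation eta: F => G assigns one component morphism per
object of the domain category.
The domain is the product category C x C', so
|Ob(C x C')| = |Ob(C)| * |Ob(C')| = 7 * 6 = 42.
Therefore eta has 42 component morphisms.

42


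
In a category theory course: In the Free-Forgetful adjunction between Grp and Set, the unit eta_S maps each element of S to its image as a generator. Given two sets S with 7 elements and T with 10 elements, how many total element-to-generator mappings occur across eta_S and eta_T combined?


The unit eta_X: X -> U(F(X)) of the Free-Forgetful adjunction
maps each element of X to a generator of F(X). For X = S + T (disjoint
union in Set), |S + T| = |S| + |T|.
Total mappings = 7 + 10 = 17.

17


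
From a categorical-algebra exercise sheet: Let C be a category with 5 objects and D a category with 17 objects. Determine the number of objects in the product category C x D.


The product category C x D has objects that are pairs (c, d).
Number of pairs = |Ob(C)| * |Ob(D)| = 5 * 17 = 85

85


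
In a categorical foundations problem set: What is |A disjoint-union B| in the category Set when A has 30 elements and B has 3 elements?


In Set, the coproduct A + B is the disjoint union.
|A + B| = |A| + |B| = 30 + 3 = 33

33


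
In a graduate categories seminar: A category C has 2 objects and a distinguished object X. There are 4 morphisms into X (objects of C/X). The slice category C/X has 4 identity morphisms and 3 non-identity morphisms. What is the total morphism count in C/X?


In the slice category C/X, objects are morphisms to X.
Identity morphisms: 4 (one per object of C/X).
Non-identity morphisms: 3.
Total = 4 + 3 = 7

7


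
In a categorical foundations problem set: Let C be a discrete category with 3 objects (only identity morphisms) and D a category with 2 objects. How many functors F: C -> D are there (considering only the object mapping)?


A functor from a discrete category C to D is determined by
where each object maps. Each of the 3 objects of C can map
to any of the 2 objects of D independently.
Number of functors = 2^3 = 8

8


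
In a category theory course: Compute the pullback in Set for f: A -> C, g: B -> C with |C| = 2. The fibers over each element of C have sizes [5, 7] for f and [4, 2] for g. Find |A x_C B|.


The pullback A x_C B consists of pairs (a, b) with f(a) = g(b).
For each element c in C, the fiber product has |f^-1(c)| * |g^-1(c)| elements.
Summing over C: 5 * 4 + 7 * 2
= 20 + 14 = 34

34


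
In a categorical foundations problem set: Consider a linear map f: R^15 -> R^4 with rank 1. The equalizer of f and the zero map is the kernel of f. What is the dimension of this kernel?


The equalizer of f and the zero map is ker(f).
By the rank-nullity theorem: dim(ker(f)) = dim(domain) - rank(f).
dim(ker(f)) = 15 - 1 = 14

14


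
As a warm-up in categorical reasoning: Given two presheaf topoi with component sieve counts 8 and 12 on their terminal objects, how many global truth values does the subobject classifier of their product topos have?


In a product of presheaf topoi E_1 x E_2, the subobject classifier
is Omega = Omega_1 x Omega_2 (componentwise), so
|Omega(top)| = |Omega_1(top_1)| * |Omega_2(top_2)|.
= 8 * 12 = 96.

96


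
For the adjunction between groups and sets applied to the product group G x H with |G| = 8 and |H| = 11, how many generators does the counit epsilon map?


The counit epsilon_K: F(U(K)) -> K of the Free-Forgetful adjunction
maps |K| generators of F(U(K)) into K. For K = G x H (the product group),
|G x H| = |G| * |H|.
Total generators mapped = 8 * 11 = 88.

88


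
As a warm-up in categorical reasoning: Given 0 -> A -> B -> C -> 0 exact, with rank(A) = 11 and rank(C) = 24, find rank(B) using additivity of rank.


For a short exact sequence 0 -> A -> B -> C -> 0,
rank is additive: rank(B) = rank(A) + rank(C).
rank(B) = 11 + 24 = 35

35


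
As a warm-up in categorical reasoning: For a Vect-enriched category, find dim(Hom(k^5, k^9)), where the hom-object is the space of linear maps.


In Vect-enriched categories, Hom(k^n, k^m) is the space of m x n matrices.
dim(Hom(k^5, k^9)) = 9 * 5 = 45

45


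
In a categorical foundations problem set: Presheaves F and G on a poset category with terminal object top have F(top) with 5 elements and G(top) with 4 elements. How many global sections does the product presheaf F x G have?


Global sections of a presheaf on a poset with terminal top satisfy
Gamma(H) ~ H(top). Presheaves admit pointwise products, so
(F x G)(top) = F(top) x G(top) (Cartesian product).
|Gamma(F x G)| = |F(top)| * |G(top)| = 5 * 4 = 20.

20


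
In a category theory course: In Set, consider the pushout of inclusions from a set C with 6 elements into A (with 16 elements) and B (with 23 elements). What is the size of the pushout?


The pushout A +_C B identifies the images of C in A and B.
|A +_C B| = |A| + |B| - |C| (for injections).
= 16 + 23 - 6 = 33

33


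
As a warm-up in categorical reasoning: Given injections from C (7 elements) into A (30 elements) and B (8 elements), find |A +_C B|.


The pushout A +_C B identifies the images of C in A and B.
|A +_C B| = |A| + |B| - |C| (for injections).
= 30 + 8 - 7 = 31

31


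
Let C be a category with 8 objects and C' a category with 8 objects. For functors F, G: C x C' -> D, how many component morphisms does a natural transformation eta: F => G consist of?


A natural transformation eta: F => G assigns one component morphism per
object of the domain category.
The domain is the product category C x C', so
|Ob(C x C')| = |Ob(C)| * |Ob(C')| = 8 * 8 = 64.
Therefore eta has 64 component morphisms.

64


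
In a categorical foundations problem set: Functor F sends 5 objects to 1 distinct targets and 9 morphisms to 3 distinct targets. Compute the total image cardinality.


The image of F consists of distinct objects and distinct morphisms.
|Im(F)| on objects = 1
|Im(F)| on morphisms = 3
Total image cardinality = 1 + 3 = 4

4


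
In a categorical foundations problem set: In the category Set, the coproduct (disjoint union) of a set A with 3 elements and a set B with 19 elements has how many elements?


In Set, the coproduct A + B is the disjoint union.
|A + B| = |A| + |B| = 3 + 19 = 22

22


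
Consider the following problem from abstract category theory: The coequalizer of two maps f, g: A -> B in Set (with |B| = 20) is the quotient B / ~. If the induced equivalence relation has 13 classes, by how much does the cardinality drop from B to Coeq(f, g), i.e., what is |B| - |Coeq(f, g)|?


The coequalizer Coeq(f, g) = B / ~ has one element per equivalence class.
|B| = 20, |Coeq(f, g)| = 13.
|B| - |Coeq(f, g)| = 20 - 13 = 7.

7


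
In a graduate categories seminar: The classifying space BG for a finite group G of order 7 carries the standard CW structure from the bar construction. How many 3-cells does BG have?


In the bar-construction CW model of BG, the n-cells are indexed by
n-tuples [g_1|...|g_n] of non-identity elements of G (degenerate
simplices with some g_i = e do not contribute cells), so there are
(|G| - 1)^n n-cells.
For dim = 3 with |G| = 7:
cells = (7 - 1)^3 = 6^3 = 216

216


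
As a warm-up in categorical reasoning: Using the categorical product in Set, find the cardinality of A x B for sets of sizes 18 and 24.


In Set, the product A x B is the Cartesian product.
By the universal property, |A x B| = |A| * |B|.
|A x B| = 18 * 24 = 432

432


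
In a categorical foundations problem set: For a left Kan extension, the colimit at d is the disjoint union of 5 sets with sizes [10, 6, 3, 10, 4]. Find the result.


Pointwise, the left Kan extension (Lan_F H)(d) is the colimit, indexed
by the comma category (F downarrow d), of H composed with the
projection (F downarrow d) -> C. Here that colimit is given
as a coproduct (disjoint union) of sets, so its cardinality is the
sum of the sizes of the summands.
Coproduct of sets with sizes: 10 + 6 + 3 + 10 + 4
= 33

33


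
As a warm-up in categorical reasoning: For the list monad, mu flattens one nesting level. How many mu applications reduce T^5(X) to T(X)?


Each application of mu: T^2 -> T removes one layer of nesting.
Starting at depth 5 (i.e., T^5(X)), we need to reach T(X).
Number of mu applications = 5 - 1 = 4

4


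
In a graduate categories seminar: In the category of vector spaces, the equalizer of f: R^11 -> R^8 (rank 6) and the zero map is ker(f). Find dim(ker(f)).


The equalizer of f and the zero map is ker(f).
By the rank-nullity theorem: dim(ker(f)) = dim(domain) - rank(f).
dim(ker(f)) = 11 - 6 = 5

5


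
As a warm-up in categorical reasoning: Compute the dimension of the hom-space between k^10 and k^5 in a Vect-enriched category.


In Vect-enriched categories, Hom(k^n, k^m) is the space of m x n matrices.
dim(Hom(k^10, k^5)) = 5 * 10 = 50

50


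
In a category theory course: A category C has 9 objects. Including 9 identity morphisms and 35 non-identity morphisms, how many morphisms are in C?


Each object has an identity morphism, giving 9 identities.
Adding the 35 non-identity morphisms:
Total = 9 + 35 = 44

44


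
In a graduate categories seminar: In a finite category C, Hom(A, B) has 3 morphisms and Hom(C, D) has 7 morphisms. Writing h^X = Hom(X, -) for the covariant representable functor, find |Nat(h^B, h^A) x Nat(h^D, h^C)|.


By the Yoneda lemma, Nat(h^B, h^A) is isomorphic to Hom(A, B),
so |Nat(h^B, h^A)| = |Hom(A, B)| and |Nat(h^D, h^C)| = |Hom(C, D)|.
|Hom(A, B)| = 3, |Hom(C, D)| = 7.
|Nat(h^B, h^A) x Nat(h^D, h^C)| = 3 * 7 = 21

21


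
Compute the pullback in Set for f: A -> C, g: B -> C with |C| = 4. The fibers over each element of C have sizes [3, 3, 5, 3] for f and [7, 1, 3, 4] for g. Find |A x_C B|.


The pullback A x_C B consists of pairs (a, b) with f(a) = g(b).
For each element c in C, the fiber product has |f^-1(c)| * |g^-1(c)| elements.
Summing over C: 3 * 7 + 3 * 1 + 5 * 3 + 3 * 4
= 21 + 3 + 15 + 12 = 51

51


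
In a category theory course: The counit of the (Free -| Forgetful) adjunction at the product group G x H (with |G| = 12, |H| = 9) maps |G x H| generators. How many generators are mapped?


The counit epsilon_K: F(U(K)) -> K of the Free-Forgetful adjunction
maps |K| generators of F(U(K)) into K. For K = G x H (the product group),
|G x H| = |G| * |H|.
Total generators mapped = 12 * 9 = 108.

108


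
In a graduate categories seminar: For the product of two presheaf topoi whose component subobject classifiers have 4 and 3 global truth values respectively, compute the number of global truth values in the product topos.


In a product of presheaf topoi E_1 x E_2, the subobject classifier
is Omega = Omega_1 x Omega_2 (componentwise), so
|Omega(top)| = |Omega_1(top_1)| * |Omega_2(top_2)|.
= 4 * 3 = 12.

12


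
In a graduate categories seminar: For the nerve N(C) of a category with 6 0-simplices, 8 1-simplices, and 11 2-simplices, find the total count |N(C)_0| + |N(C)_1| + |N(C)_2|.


The 2-skeleton of the nerve N(C) consists of simplices in dimensions 0, 1, 2:
  |N(C)_0| = 6 (objects)
  |N(C)_1| = 8 (morphisms)
  |N(C)_2| = 11 (composable pairs)
Total = 6 + 8 + 11 = 25

25


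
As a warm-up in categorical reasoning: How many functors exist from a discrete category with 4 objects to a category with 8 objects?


A functor from a discrete category C to D is determined by
where each object maps. Each of the 4 objects of C can map
to any of the 8 objects of D independently.
Number of functors = 8^4 = 4096

4096


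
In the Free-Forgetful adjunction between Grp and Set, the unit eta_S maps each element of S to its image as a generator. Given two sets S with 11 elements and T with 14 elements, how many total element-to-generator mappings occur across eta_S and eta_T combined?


The unit eta_X: X -> U(F(X)) of the Free-Forgetful adjunction
maps each element of X to a generator of F(X). For X = S + T (disjoint
union in Set), |S + T| = |S| + |T|.
Total mappings = 11 + 14 = 25.

25


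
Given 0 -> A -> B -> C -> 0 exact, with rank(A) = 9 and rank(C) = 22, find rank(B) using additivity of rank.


For a short exact sequence 0 -> A -> B -> C -> 0,
rank is additive: rank(B) = rank(A) + rank(C).
rank(B) = 9 + 22 = 31

31


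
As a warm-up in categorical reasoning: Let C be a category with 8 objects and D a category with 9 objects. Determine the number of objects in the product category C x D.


The product category C x D has objects that are pairs (c, d).
Number of pairs = |Ob(C)| * |Ob(D)| = 8 * 9 = 72

72


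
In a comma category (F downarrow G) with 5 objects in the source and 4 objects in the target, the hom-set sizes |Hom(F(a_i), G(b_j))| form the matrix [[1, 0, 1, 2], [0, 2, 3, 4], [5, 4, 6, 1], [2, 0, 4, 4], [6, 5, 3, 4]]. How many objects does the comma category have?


Objects of (F downarrow G) are triples (a, b, h: F(a)->G(b)).
The count equals the sum of all entries in the hom-matrix.
sum(row 0) = 4
sum(row 1) = 9
sum(row 2) = 16
sum(row 3) = 10
sum(row 4) = 18
Grand total = 57

57


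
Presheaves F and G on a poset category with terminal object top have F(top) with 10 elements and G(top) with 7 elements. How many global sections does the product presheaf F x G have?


Global sections of a presheaf on a poset with terminal top satisfy
Gamma(H) ~ H(top). Presheaves admit pointwise products, so
(F x G)(top) = F(top) x G(top) (Cartesian product).
|Gamma(F x G)| = |F(top)| * |G(top)| = 10 * 7 = 70.

70


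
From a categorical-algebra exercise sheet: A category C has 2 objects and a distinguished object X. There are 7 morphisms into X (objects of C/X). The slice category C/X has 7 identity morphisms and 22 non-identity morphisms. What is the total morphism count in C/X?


In the slice category C/X, objects are morphisms to X.
Identity morphisms: 7 (one per object of C/X).
Non-identity morphisms: 22.
Total = 7 + 22 = 29

29


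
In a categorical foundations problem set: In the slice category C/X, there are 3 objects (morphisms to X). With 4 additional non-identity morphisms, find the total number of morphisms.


In the slice category C/X, objects are morphisms to X.
Identity morphisms: 3 (one per object of C/X).
Non-identity morphisms: 4.
Total = 3 + 4 = 7

7


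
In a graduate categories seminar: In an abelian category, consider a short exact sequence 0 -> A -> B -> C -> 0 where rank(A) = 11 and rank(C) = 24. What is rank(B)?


For a short exact sequence 0 -> A -> B -> C -> 0,
rank is additive: rank(B) = rank(A) + rank(C).
rank(B) = 11 + 24 = 35

35


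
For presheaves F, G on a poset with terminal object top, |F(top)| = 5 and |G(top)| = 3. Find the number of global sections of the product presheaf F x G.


Global sections of a presheaf on a poset with terminal top satisfy
Gamma(H) ~ H(top). Presheaves admit pointwise products, so
(F x G)(top) = F(top) x G(top) (Cartesian product).
|Gamma(F x G)| = |F(top)| * |G(top)| = 5 * 3 = 15.

15


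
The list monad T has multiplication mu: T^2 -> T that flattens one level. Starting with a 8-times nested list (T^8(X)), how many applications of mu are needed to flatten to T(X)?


Each application of mu: T^2 -> T removes one layer of nesting.
Starting at depth 8 (i.e., T^8(X)), we need to reach T(X).
Number of mu applications = 8 - 1 = 7

7


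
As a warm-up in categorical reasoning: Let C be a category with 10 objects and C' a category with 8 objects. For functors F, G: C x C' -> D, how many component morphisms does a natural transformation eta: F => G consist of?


A natural transformation eta: F => G assigns one component morphism per
object of the domain category.
The domain is the product category C x C', so
|Ob(C x C')| = |Ob(C)| * |Ob(C')| = 10 * 8 = 80.
Therefore eta has 80 component morphisms.

80


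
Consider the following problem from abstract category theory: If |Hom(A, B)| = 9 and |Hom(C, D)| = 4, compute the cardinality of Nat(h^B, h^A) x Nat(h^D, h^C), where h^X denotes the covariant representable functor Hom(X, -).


By the Yoneda lemma, Nat(h^B, h^A) is isomorphic to Hom(A, B),
so |Nat(h^B, h^A)| = |Hom(A, B)| and |Nat(h^D, h^C)| = |Hom(C, D)|.
|Hom(A, B)| = 9, |Hom(C, D)| = 4.
|Nat(h^B, h^A) x Nat(h^D, h^C)| = 9 * 4 = 36

36


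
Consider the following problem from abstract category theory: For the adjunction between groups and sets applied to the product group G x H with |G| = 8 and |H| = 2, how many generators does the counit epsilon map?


The counit epsilon_K: F(U(K)) -> K of the Free-Forgetful adjunction
maps |K| generators of F(U(K)) into K. For K = G x H (the product group),
|G x H| = |G| * |H|.
Total generators mapped = 8 * 2 = 16.

16


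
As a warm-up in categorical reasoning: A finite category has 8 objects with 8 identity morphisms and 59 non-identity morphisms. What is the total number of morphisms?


Each object has an identity morphism, giving 8 identities.
Adding the 59 non-identity morphisms:
Total = 8 + 59 = 67

67


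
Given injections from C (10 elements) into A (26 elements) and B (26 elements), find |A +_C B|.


The pushout A +_C B identifies the images of C in A and B.
|A +_C B| = |A| + |B| - |C| (for injections).
= 26 + 26 - 10 = 42

42


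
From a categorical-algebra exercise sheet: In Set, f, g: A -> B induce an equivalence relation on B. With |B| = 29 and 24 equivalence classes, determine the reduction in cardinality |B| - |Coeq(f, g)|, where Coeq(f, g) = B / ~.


The coequalizer Coeq(f, g) = B / ~ has one element per equivalence class.
|B| = 29, |Coeq(f, g)| = 24.
|B| - |Coeq(f, g)| = 29 - 24 = 5.

5


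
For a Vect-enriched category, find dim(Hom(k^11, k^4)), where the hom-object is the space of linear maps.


In Vect-enriched categories, Hom(k^n, k^m) is the space of m x n matrices.
dim(Hom(k^11, k^4)) = 4 * 11 = 44

44


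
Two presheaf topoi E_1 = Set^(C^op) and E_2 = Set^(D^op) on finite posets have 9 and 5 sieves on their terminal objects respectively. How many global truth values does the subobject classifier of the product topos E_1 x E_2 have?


In a product of presheaf topoi E_1 x E_2, the subobject classifier
is Omega = Omega_1 x Omega_2 (componentwise), so
|Omega(top)| = |Omega_1(top_1)| * |Omega_2(top_2)|.
= 9 * 5 = 45.

45


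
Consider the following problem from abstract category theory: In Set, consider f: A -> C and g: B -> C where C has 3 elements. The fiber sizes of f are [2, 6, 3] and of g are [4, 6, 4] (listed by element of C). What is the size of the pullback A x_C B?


The pullback A x_C B consists of pairs (a, b) with f(a) = g(b).
For each element c in C, the fiber product has |f^-1(c)| * |g^-1(c)| elements.
Summing over C: 2 * 4 + 6 * 6 + 3 * 4
= 8 + 36 + 12 = 56

56


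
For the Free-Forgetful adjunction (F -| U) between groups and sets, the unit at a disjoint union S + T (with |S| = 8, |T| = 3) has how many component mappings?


The unit eta_X: X -> U(F(X)) of the Free-Forgetful adjunction
maps each element of X to a generator of F(X). For X = S + T (disjoint
union in Set), |S + T| = |S| + |T|.
Total mappings = 8 + 3 = 11.

11


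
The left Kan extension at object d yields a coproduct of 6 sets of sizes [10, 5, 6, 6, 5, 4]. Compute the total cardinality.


Pointwise, the left Kan extension (Lan_F H)(d) is the colimit, indexed
by the comma category (F downarrow d), of H composed with the
projection (F downarrow d) -> C. Here that colimit is given
as a coproduct (disjoint union) of sets, so its cardinality is the
sum of the sizes of the summands.
Coproduct of sets with sizes: 10 + 5 + 6 + 6 + 5 + 4
= 36

36


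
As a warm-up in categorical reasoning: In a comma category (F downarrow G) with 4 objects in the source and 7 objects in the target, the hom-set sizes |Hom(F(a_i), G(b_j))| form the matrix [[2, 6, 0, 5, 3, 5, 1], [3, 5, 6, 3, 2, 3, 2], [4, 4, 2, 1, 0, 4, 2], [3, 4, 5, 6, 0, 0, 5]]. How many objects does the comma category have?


Objects of (F downarrow G) are triples (a, b, h: F(a)->G(b)).
The count equals the sum of all entries in the hom-matrix.
sum(row 0) = 22
sum(row 1) = 24
sum(row 2) = 17
sum(row 3) = 23
Grand total = 86

86


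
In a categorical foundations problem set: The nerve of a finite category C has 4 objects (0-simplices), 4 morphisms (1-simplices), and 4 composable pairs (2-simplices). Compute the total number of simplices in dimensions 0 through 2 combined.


The 2-skeleton of the nerve N(C) consists of simplices in dimensions 0, 1, 2:
  |N(C)_0| = 4 (objects)
  |N(C)_1| = 4 (morphisms)
  |N(C)_2| = 4 (composable pairs)
Total = 4 + 4 + 4 = 12

12


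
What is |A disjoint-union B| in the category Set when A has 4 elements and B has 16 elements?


In Set, the coproduct A + B is the disjoint union.
|A + B| = |A| + |B| = 4 + 16 = 20

20


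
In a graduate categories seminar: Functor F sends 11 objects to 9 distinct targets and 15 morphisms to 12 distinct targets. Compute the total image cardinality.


The image of F consists of distinct objects and distinct morphisms.
|Im(F)| on objects = 9
|Im(F)| on morphisms = 12
Total image cardinality = 9 + 12 = 21

21


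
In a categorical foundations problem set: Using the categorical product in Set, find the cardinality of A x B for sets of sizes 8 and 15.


In Set, the product A x B is the Cartesian product.
By the universal property, |A x B| = |A| * |B|.
|A x B| = 8 * 15 = 120

120


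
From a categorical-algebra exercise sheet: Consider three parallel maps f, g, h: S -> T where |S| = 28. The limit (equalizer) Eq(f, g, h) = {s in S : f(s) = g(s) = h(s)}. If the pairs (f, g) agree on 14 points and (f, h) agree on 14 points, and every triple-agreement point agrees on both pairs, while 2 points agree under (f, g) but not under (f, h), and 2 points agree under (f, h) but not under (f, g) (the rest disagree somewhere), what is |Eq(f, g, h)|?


Eq(f, g, h) is the triple-agreement set: points in S where all three
maps take the same value. Using inclusion-exclusion on the pairwise data:
Pair (f, g) agrees on 14 points; pair (f, h) on 14 points.
Points agreeing under (f, g) but not (f, h) = 2; under (f, h) but not (f, g) = 2.
Triple-agreement = agreement-in-(f, g) minus points that agree under (f, g) but not (f, h):
|Eq(f, g, h)| = 14 - 2 = 12
(cross-check via (f, h): 14 - 2 = 12.)

12


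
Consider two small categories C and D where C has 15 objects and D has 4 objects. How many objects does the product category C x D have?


The product category C x D has objects that are pairs (c, d).
Number of pairs = |Ob(C)| * |Ob(D)| = 15 * 4 = 60

60


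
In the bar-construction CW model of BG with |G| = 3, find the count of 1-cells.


In the bar-construction CW model of BG, the n-cells are indexed by
n-tuples [g_1|...|g_n] of non-identity elements of G (degenerate
simplices with some g_i = e do not contribute cells), so there are
(|G| - 1)^n n-cells.
For dim = 1 with |G| = 3:
cells = (3 - 1)^1 = 2^1 = 2

2


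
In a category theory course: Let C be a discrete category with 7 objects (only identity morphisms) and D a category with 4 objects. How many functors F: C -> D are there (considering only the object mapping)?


A functor from a discrete category C to D is determined by
where each object maps. Each of the 7 objects of C can map
to any of the 4 objects of D independently.
Number of functors = 4^7 = 16384

16384


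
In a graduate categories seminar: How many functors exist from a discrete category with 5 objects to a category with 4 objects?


A functor from a discrete category C to D is determined by
where each object maps. Each of the 5 objects of C can map
to any of the 4 objects of D independently.
Number of functors = 4^5 = 1024

1024


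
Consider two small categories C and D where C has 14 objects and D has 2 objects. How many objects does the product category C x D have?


The product category C x D has objects that are pairs (c, d).
Number of pairs = |Ob(C)| * |Ob(D)| = 14 * 2 = 28

28


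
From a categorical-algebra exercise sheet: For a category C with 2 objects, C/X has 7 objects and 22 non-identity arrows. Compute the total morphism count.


In the slice category C/X, objects are morphisms to X.
Identity morphisms: 7 (one per object of C/X).
Non-identity morphisms: 22.
Total = 7 + 22 = 29

29


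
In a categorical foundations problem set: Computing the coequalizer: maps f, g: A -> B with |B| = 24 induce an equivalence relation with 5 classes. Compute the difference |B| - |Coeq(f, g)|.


The coequalizer Coeq(f, g) = B / ~ has one element per equivalence class.
|B| = 24, |Coeq(f, g)| = 5.
|B| - |Coeq(f, g)| = 24 - 5 = 19.

19


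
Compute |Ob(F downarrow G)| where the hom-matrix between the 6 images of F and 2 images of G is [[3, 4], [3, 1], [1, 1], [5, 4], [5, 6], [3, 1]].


Objects of (F downarrow G) are triples (a, b, h: F(a)->G(b)).
The count equals the sum of all entries in the hom-matrix.
sum(row 0) = 7
sum(row 1) = 4
sum(row 2) = 2
sum(row 3) = 9
sum(row 4) = 11
sum(row 5) = 4
Grand total = 37

37


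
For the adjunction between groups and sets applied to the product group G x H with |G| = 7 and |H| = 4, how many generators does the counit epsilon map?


The counit epsilon_K: F(U(K)) -> K of the Free-Forgetful adjunction
maps |K| generators of F(U(K)) into K. For K = G x H (the product group),
|G x H| = |G| * |H|.
Total generators mapped = 7 * 4 = 28.

28


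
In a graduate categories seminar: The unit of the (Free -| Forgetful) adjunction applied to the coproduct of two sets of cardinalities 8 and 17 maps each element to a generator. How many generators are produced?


The unit eta_X: X -> U(F(X)) of the Free-Forgetful adjunction
maps each element of X to a generator of F(X). For X = S + T (disjoint
union in Set), |S + T| = |S| + |T|.
Total mappings = 8 + 17 = 25.

25


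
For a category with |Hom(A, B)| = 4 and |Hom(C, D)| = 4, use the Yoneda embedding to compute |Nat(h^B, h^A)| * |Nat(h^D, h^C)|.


By the Yoneda lemma, Nat(h^B, h^A) is isomorphic to Hom(A, B),
so |Nat(h^B, h^A)| = |Hom(A, B)| and |Nat(h^D, h^C)| = |Hom(C, D)|.
|Hom(A, B)| = 4, |Hom(C, D)| = 4.
|Nat(h^B, h^A) x Nat(h^D, h^C)| = 4 * 4 = 16

16


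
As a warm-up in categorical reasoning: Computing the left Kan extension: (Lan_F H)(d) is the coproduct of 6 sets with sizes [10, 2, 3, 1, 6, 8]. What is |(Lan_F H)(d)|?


Pointwise, the left Kan extension (Lan_F H)(d) is the colimit, indexed
by the comma category (F downarrow d), of H composed with the
projection (F downarrow d) -> C. Here that colimit is given
as a coproduct (disjoint union) of sets, so its cardinality is the
sum of the sizes of the summands.
Coproduct of sets with sizes: 10 + 2 + 3 + 1 + 6 + 8
= 30

30


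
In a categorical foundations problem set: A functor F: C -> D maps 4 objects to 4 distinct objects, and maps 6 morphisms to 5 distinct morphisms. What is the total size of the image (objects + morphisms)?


The image of F consists of distinct objects and distinct morphisms.
|Im(F)| on objects = 4
|Im(F)| on morphisms = 5
Total image cardinality = 4 + 5 = 9

9


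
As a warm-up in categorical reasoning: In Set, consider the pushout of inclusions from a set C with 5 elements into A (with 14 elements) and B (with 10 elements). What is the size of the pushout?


The pushout A +_C B identifies the images of C in A and B.
|A +_C B| = |A| + |B| - |C| (for injections).
= 14 + 10 - 5 = 19

19


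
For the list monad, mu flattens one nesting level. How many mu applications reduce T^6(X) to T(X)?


Each application of mu: T^2 -> T removes one layer of nesting.
Starting at depth 6 (i.e., T^6(X)), we need to reach T(X).
Number of mu applications = 6 - 1 = 5

5


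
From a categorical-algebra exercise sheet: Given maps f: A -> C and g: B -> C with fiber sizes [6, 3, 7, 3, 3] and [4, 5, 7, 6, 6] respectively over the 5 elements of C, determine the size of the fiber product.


The pullback A x_C B consists of pairs (a, b) with f(a) = g(b).
For each element c in C, the fiber product has |f^-1(c)| * |g^-1(c)| elements.
Summing over C: 6 * 4 + 3 * 5 + 7 * 7 + 3 * 6 + 3 * 6
= 24 + 15 + 49 + 18 + 18 = 124

124


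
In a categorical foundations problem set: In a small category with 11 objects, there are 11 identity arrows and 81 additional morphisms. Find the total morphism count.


Each object has an identity morphism, giving 11 identities.
Adding the 81 non-identity morphisms:
Total = 11 + 81 = 92

92


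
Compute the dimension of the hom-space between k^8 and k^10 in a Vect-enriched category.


In Vect-enriched categories, Hom(k^n, k^m) is the space of m x n matrices.
dim(Hom(k^8, k^10)) = 10 * 8 = 80

80


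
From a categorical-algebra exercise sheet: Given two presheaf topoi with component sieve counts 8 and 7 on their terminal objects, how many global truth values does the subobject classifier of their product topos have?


In a product of presheaf topoi E_1 x E_2, the subobject classifier
is Omega = Omega_1 x Omega_2 (componentwise), so
|Omega(top)| = |Omega_1(top_1)| * |Omega_2(top_2)|.
= 8 * 7 = 56.

56


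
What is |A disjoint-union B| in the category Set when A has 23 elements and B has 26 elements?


In Set, the coproduct A + B is the disjoint union.
|A + B| = |A| + |B| = 23 + 26 = 49

49


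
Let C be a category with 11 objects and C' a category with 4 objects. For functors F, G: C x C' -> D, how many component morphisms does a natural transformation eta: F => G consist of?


A natural transformation eta: F => G assigns one component morphism per
object of the domain category.
The domain is the product category C x C', so
|Ob(C x C')| = |Ob(C)| * |Ob(C')| = 11 * 4 = 44.
Therefore eta has 44 component morphisms.

44


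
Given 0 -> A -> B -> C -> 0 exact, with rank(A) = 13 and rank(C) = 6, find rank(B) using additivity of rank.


For a short exact sequence 0 -> A -> B -> C -> 0,
rank is additive: rank(B) = rank(A) + rank(C).
rank(B) = 13 + 6 = 19

19


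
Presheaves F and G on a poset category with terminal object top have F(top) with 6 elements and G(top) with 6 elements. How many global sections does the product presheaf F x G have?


Global sections of a presheaf on a poset with terminal top satisfy
Gamma(H) ~ H(top). Presheaves admit pointwise products, so
(F x G)(top) = F(top) x G(top) (Cartesian product).
|Gamma(F x G)| = |F(top)| * |G(top)| = 6 * 6 = 36.

36


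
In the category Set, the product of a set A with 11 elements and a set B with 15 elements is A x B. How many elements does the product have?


In Set, the product A x B is the Cartesian product.
By the universal property, |A x B| = |A| * |B|.
|A x B| = 11 * 15 = 165

165


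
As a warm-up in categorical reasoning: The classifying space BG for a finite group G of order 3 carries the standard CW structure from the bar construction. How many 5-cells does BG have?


In the bar-construction CW model of BG, the n-cells are indexed by
n-tuples [g_1|...|g_n] of non-identity elements of G (degenerate
simplices with some g_i = e do not contribute cells), so there are
(|G| - 1)^n n-cells.
For dim = 5 with |G| = 3:
cells = (3 - 1)^5 = 2^5 = 32

32


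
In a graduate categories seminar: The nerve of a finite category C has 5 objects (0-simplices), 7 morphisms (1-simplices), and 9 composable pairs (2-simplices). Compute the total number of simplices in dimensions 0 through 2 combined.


The 2-skeleton of the nerve N(C) consists of simplices in dimensions 0, 1, 2:
  |N(C)_0| = 5 (objects)
  |N(C)_1| = 7 (morphisms)
  |N(C)_2| = 9 (composable pairs)
Total = 5 + 7 + 9 = 21

21


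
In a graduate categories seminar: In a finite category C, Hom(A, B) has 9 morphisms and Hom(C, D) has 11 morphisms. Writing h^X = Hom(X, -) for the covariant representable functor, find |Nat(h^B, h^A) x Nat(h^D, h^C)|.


By the Yoneda lemma, Nat(h^B, h^A) is isomorphic to Hom(A, B),
so |Nat(h^B, h^A)| = |Hom(A, B)| and |Nat(h^D, h^C)| = |Hom(C, D)|.
|Hom(A, B)| = 9, |Hom(C, D)| = 11.
|Nat(h^B, h^A) x Nat(h^D, h^C)| = 9 * 11 = 99

99


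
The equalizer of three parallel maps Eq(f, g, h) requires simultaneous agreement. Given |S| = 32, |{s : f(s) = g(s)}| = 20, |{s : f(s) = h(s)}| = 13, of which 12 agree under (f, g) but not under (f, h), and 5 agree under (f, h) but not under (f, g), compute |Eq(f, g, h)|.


Eq(f, g, h) is the triple-agreement set: points in S where all three
maps take the same value. Using inclusion-exclusion on the pairwise data:
Pair (f, g) agrees on 20 points; pair (f, h) on 13 points.
Points agreeing under (f, g) but not (f, h) = 12; under (f, h) but not (f, g) = 5.
Triple-agreement = agreement-in-(f, g) minus points that agree under (f, g) but not (f, h):
|Eq(f, g, h)| = 20 - 12 = 8
(cross-check via (f, h): 13 - 5 = 8.)

8


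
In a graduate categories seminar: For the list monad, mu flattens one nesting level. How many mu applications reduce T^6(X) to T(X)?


Each application of mu: T^2 -> T removes one layer of nesting.
Starting at depth 6 (i.e., T^6(X)), we need to reach T(X).
Number of mu applications = 6 - 1 = 5

5
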